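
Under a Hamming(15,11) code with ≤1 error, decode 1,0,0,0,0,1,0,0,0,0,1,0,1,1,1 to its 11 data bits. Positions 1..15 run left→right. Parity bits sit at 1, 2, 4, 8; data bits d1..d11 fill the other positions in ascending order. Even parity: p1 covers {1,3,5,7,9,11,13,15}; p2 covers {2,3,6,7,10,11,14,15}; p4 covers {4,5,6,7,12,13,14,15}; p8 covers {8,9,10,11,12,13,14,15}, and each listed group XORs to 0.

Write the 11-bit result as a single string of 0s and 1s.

s1 (pos 1,3,5,7,9,11,13,15): 1⊕0⊕0⊕0⊕0⊕1⊕1⊕1 = 0
s2 (pos 2,3,6,7,10,11,14,15): 0⊕0⊕1⊕0⊕0⊕1⊕1⊕1 = 0
s4 (pos 4,5,6,7,12,13,14,15): 0⊕0⊕1⊕0⊕0⊕1⊕1⊕1 = 0
s8 (pos 8,9,10,11,12,13,14,15): 0⊕0⊕0⊕1⊕0⊕1⊕1⊕1 = 0
Syndrome s8…s1 = 0000 → no error.
Read data bits from positions 3,5,6,7,9,10,11,12,13,14,15: 00100010111

00100010111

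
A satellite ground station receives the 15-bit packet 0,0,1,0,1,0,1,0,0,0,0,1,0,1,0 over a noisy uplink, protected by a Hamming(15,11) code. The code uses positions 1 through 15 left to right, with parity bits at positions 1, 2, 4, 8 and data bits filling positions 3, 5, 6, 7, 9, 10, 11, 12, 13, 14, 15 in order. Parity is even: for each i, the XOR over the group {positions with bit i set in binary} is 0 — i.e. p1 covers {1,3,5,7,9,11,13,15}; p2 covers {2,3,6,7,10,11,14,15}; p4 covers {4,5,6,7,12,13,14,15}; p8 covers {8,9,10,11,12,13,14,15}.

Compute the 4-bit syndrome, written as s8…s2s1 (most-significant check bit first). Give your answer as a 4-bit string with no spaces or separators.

s1 (pos 1,3,5,7,9,11,13,15): 0⊕1⊕1⊕1⊕0⊕0⊕0⊕0 = 1
s2 (pos 2,3,6,7,10,11,14,15): 0⊕1⊕0⊕1⊕0⊕0⊕1⊕0 = 1
s4 (pos 4,5,6,7,12,13,14,15): 0⊕1⊕0⊕1⊕1⊕0⊕1⊕0 = 0
s8 (pos 8,9,10,11,12,13,14,15): 0⊕0⊕0⊕0⊕1⊕0⊕1⊕0 = 0
Syndrome s8…s1 = 0011 → error at position 3.

0011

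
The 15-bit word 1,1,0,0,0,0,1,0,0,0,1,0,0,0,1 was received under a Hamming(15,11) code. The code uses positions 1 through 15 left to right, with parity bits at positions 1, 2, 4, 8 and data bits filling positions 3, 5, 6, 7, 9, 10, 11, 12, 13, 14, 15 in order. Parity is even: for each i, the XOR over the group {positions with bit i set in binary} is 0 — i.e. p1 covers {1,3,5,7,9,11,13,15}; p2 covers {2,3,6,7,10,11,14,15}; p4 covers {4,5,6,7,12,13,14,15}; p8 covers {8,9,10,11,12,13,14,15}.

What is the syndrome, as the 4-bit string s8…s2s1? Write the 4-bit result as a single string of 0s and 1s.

0000

s1 (pos 1,3,5,7,9,11,13,15): 1⊕0⊕0⊕1⊕0⊕1⊕0⊕1 = 0
s2 (pos 2,3,6,7,10,11,14,15): 1⊕0⊕0⊕1⊕0⊕1⊕0⊕1 = 0
s4 (pos 4,5,6,7,12,13,14,15): 0⊕0⊕0⊕1⊕0⊕0⊕0⊕1 = 0
s8 (pos 8,9,10,11,12,13,14,15): 0⊕0⊕0⊕1⊕0⊕0⊕0⊕1 = 0
Syndrome s8…s1 = 0000 → no error.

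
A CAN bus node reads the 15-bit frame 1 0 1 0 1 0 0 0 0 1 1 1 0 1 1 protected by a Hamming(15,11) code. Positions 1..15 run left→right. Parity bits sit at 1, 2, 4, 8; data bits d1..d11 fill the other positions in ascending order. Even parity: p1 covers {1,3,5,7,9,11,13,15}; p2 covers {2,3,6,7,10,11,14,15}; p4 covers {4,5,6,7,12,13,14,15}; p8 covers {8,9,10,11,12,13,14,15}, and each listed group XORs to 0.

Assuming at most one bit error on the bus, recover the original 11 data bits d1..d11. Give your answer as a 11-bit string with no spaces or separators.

s1 (pos 1,3,5,7,9,11,13,15): 1⊕1⊕1⊕0⊕0⊕1⊕0⊕1 = 1
s2 (pos 2,3,6,7,10,11,14,15): 0⊕1⊕0⊕0⊕1⊕1⊕1⊕1 = 1
s4 (pos 4,5,6,7,12,13,14,15): 0⊕1⊕0⊕0⊕1⊕0⊕1⊕1 = 0
s8 (pos 8,9,10,11,12,13,14,15): 0⊕0⊕1⊕1⊕1⊕0⊕1⊕1 = 1
Syndrome s8…s1 = 1011 → error at position 11.
Flip position 11: 101010000111011 → 101010000101011
Read data bits from positions 3,5,6,7,9,10,11,12,13,14,15: 11000101011

11000101011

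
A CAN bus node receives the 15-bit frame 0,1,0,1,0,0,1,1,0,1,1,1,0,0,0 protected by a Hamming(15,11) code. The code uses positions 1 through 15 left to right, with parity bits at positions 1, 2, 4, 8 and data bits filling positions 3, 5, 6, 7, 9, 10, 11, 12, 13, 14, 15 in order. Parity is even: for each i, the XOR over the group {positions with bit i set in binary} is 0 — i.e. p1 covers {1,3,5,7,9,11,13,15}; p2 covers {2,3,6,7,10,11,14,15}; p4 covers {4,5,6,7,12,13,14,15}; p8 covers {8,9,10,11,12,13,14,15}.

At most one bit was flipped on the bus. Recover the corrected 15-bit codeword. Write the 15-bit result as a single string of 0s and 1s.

s1 (pos 1,3,5,7,9,11,13,15): 0⊕0⊕0⊕1⊕0⊕1⊕0⊕0 = 0
s2 (pos 2,3,6,7,10,11,14,15): 1⊕0⊕0⊕1⊕1⊕1⊕0⊕0 = 0
s4 (pos 4,5,6,7,12,13,14,15): 1⊕0⊕0⊕1⊕1⊕0⊕0⊕0 = 1
s8 (pos 8,9,10,11,12,13,14,15): 1⊕0⊕1⊕1⊕1⊕0⊕0⊕0 = 0
Syndrome s8…s1 = 0100 → error at position 4.
Flip position 4: 010100110111000 → 010000110111000

010000110111000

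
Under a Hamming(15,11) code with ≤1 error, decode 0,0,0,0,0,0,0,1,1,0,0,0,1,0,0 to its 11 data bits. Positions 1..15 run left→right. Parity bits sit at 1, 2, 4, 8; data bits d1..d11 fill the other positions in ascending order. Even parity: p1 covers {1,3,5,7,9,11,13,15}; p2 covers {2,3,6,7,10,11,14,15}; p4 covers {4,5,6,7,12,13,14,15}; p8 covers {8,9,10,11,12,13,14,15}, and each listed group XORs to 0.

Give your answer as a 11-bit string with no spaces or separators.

s1 (pos 1,3,5,7,9,11,13,15): 0⊕0⊕0⊕0⊕1⊕0⊕1⊕0 = 0
s2 (pos 2,3,6,7,10,11,14,15): 0⊕0⊕0⊕0⊕0⊕0⊕0⊕0 = 0
s4 (pos 4,5,6,7,12,13,14,15): 0⊕0⊕0⊕0⊕0⊕1⊕0⊕0 = 1
s8 (pos 8,9,10,11,12,13,14,15): 1⊕1⊕0⊕0⊕0⊕1⊕0⊕0 = 1
Syndrome s8…s1 = 1100 → error at position 12.
Flip position 12: 000000011000100 → 000000011001100
Read data bits from positions 3,5,6,7,9,10,11,12,13,14,15: 00001001100

00001001100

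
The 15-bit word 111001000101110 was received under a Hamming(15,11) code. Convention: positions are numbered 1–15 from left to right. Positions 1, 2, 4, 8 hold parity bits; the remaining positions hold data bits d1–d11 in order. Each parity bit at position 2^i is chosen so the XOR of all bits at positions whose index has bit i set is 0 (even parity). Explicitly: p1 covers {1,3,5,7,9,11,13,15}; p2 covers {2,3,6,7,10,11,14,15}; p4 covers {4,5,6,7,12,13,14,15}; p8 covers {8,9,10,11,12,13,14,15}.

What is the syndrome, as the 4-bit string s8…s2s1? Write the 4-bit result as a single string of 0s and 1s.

s1 (pos 1,3,5,7,9,11,13,15): 1⊕1⊕0⊕0⊕0⊕0⊕1⊕0 = 1
s2 (pos 2,3,6,7,10,11,14,15): 1⊕1⊕1⊕0⊕1⊕0⊕1⊕0 = 1
s4 (pos 4,5,6,7,12,13,14,15): 0⊕0⊕1⊕0⊕1⊕1⊕1⊕0 = 0
s8 (pos 8,9,10,11,12,13,14,15): 0⊕0⊕1⊕0⊕1⊕1⊕1⊕0 = 0
Syndrome s8…s1 = 0011 → error at position 3.

0011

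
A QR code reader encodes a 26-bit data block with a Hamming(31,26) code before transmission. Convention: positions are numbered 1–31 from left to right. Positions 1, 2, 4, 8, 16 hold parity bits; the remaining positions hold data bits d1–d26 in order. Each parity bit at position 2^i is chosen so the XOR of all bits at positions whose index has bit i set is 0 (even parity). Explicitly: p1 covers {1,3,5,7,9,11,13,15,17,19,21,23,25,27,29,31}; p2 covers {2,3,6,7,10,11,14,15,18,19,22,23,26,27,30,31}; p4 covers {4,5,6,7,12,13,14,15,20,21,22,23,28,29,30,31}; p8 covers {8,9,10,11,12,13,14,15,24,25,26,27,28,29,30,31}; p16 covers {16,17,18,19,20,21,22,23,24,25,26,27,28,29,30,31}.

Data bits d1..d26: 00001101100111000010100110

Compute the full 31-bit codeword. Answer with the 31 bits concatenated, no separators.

1100000011011001111000010100110

Place data at non-parity positions: p1 p2 0 p4 0 0 0 p8 1 1 0 1 1 0 0 p16 1 1 1 0 0 0 0 1 0 1 0 0 1 1 0
p1 (pos 1,3,5,7,9,11,13,15,17,19,21,23,25,27,29,31): XOR of data positions = 0⊕0⊕0⊕1⊕0⊕1⊕0⊕1⊕1⊕0⊕0⊕0⊕0⊕1⊕0 = 1
p2 (pos 2,3,6,7,10,11,14,15,18,19,22,23,26,27,30,31): XOR of data positions = 0⊕0⊕0⊕1⊕0⊕0⊕0⊕1⊕1⊕0⊕0⊕1⊕0⊕1⊕0 = 1
p4 (pos 4,5,6,7,12,13,14,15,20,21,22,23,28,29,30,31): XOR of data positions = 0⊕0⊕0⊕1⊕1⊕0⊕0⊕0⊕0⊕0⊕0⊕0⊕1⊕1⊕0 = 0
p8 (pos 8,9,10,11,12,13,14,15,24,25,26,27,28,29,30,31): XOR of data positions = 1⊕1⊕0⊕1⊕1⊕0⊕0⊕1⊕0⊕1⊕0⊕0⊕1⊕1⊕0 = 0
p16 (pos 16,17,18,19,20,21,22,23,24,25,26,27,28,29,30,31): XOR of data positions = 1⊕1⊕1⊕0⊕0⊕0⊕0⊕1⊕0⊕1⊕0⊕0⊕1⊕1⊕0 = 1
Codeword: 1100000011011001111000010100110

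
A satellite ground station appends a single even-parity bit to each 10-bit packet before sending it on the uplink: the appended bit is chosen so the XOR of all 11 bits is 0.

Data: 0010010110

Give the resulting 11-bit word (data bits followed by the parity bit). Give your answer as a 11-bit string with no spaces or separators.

00100101100

XOR of the 10 data bits: 0⊕0⊕1⊕0⊕0⊕1⊕0⊕1⊕1⊕0 = 0
Parity bit = 0 (so all 11 bits XOR to 0).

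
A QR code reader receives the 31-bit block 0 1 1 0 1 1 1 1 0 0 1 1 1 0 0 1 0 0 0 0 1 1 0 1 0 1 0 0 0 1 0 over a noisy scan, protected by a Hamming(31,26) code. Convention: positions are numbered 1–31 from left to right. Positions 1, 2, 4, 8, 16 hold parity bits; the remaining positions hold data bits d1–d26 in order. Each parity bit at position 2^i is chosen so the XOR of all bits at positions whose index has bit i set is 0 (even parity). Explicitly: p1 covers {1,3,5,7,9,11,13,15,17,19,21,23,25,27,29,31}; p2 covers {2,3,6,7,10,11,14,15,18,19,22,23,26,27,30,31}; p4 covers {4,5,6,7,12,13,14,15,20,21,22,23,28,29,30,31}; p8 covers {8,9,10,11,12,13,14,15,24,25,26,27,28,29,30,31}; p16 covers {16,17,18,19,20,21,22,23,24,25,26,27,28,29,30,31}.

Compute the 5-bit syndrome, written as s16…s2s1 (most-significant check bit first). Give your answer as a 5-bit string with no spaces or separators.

s1 (pos 1,3,5,7,9,11,13,15,17,19,21,23,25,27,29,31): 0⊕1⊕1⊕1⊕0⊕1⊕1⊕0⊕0⊕0⊕1⊕0⊕0⊕0⊕0⊕0 = 0
s2 (pos 2,3,6,7,10,11,14,15,18,19,22,23,26,27,30,31): 1⊕1⊕1⊕1⊕0⊕1⊕0⊕0⊕0⊕0⊕1⊕0⊕1⊕0⊕1⊕0 = 0
s4 (pos 4,5,6,7,12,13,14,15,20,21,22,23,28,29,30,31): 0⊕1⊕1⊕1⊕1⊕1⊕0⊕0⊕0⊕1⊕1⊕0⊕0⊕0⊕1⊕0 = 0
s8 (pos 8,9,10,11,12,13,14,15,24,25,26,27,28,29,30,31): 1⊕0⊕0⊕1⊕1⊕1⊕0⊕0⊕1⊕0⊕1⊕0⊕0⊕0⊕1⊕0 = 1
s16 (pos 16,17,18,19,20,21,22,23,24,25,26,27,28,29,30,31): 1⊕0⊕0⊕0⊕0⊕1⊕1⊕0⊕1⊕0⊕1⊕0⊕0⊕0⊕1⊕0 = 0
Syndrome s16…s1 = 01000 → error at position 8.

01000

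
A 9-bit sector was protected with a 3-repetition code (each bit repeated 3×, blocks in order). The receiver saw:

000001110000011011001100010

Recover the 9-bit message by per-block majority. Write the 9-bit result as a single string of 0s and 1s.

001011000

Block 1 (000): 0 ones → 0
Block 2 (001): 1 one → 0
Block 3 (110): 2 ones → 1
Block 4 (000): 0 ones → 0
Block 5 (011): 2 ones → 1
Block 6 (011): 2 ones → 1
Block 7 (001): 1 one → 0
Block 8 (100): 1 one → 0
Block 9 (010): 1 one → 0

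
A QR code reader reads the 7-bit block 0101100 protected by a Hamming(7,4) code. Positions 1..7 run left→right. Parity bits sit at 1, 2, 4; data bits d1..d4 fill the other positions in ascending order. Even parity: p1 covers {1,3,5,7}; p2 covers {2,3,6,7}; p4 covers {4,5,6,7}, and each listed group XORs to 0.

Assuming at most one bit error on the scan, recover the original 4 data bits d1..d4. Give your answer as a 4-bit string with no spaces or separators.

s1 (pos 1,3,5,7): 0⊕0⊕1⊕0 = 1
s2 (pos 2,3,6,7): 1⊕0⊕0⊕0 = 1
s4 (pos 4,5,6,7): 1⊕1⊕0⊕0 = 0
Syndrome s4…s1 = 011 → error at position 3.
Flip position 3: 0101100 → 0111100
Read data bits from positions 3,5,6,7: 1100

1100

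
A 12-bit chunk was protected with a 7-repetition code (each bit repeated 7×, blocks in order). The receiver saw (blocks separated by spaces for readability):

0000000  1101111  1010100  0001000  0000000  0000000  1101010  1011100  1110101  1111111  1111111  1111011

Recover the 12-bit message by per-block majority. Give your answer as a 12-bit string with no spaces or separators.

Block 1 (0000000): 0 ones → 0
Block 2 (1101111): 6 ones → 1
Block 3 (1010100): 3 ones → 0
Block 4 (0001000): 1 one → 0
Block 5 (0000000): 0 ones → 0
Block 6 (0000000): 0 ones → 0
Block 7 (1101010): 4 ones → 1
Block 8 (1011100): 4 ones → 1
Block 9 (1110101): 5 ones → 1
Block 10 (1111111): 7 ones → 1
Block 11 (1111111): 7 ones → 1
Block 12 (1111011): 6 ones → 1

010000111111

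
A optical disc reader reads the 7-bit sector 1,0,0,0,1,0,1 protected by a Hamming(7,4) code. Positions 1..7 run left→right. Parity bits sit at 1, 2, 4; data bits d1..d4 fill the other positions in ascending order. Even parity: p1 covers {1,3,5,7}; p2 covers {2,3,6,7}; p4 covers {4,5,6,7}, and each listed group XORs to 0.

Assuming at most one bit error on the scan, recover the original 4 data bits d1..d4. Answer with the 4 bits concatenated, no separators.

s1 (pos 1,3,5,7): 1⊕0⊕1⊕1 = 1
s2 (pos 2,3,6,7): 0⊕0⊕0⊕1 = 1
s4 (pos 4,5,6,7): 0⊕1⊕0⊕1 = 0
Syndrome s4…s1 = 011 → error at position 3.
Flip position 3: 1000101 → 1010101
Read data bits from positions 3,5,6,7: 1101

1101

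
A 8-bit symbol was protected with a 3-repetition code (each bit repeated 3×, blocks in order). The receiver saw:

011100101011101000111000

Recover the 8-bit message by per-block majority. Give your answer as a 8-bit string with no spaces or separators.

Block 1 (011): 2 ones → 1
Block 2 (100): 1 one → 0
Block 3 (101): 2 ones → 1
Block 4 (011): 2 ones → 1
Block 5 (101): 2 ones → 1
Block 6 (000): 0 ones → 0
Block 7 (111): 3 ones → 1
Block 8 (000): 0 ones → 0

10111010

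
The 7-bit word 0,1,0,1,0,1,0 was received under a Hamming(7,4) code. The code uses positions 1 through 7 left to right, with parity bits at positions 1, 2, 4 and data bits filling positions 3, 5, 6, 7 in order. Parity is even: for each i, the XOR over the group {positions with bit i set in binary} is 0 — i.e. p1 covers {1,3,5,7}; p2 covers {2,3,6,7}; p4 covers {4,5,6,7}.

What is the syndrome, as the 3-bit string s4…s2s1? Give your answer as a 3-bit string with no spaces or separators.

s1 (pos 1,3,5,7): 0⊕0⊕0⊕0 = 0
s2 (pos 2,3,6,7): 1⊕0⊕1⊕0 = 0
s4 (pos 4,5,6,7): 1⊕0⊕1⊕0 = 0
Syndrome s4…s1 = 000 → no error.

000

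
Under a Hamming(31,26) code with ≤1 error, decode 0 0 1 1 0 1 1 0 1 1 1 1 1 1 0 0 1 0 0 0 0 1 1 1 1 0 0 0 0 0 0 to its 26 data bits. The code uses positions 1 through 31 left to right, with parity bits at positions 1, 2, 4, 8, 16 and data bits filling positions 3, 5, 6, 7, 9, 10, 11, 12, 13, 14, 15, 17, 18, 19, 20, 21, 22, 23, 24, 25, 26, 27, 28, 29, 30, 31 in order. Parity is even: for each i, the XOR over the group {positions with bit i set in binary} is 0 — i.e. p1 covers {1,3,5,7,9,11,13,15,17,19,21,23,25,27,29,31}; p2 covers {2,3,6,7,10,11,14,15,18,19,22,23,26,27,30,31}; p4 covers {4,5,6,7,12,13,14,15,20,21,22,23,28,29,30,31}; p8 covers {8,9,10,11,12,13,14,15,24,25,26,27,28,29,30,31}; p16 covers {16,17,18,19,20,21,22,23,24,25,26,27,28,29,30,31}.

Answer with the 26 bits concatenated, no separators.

s1 (pos 1,3,5,7,9,11,13,15,17,19,21,23,25,27,29,31): 0⊕1⊕0⊕1⊕1⊕1⊕1⊕0⊕1⊕0⊕0⊕1⊕1⊕0⊕0⊕0 = 0
s2 (pos 2,3,6,7,10,11,14,15,18,19,22,23,26,27,30,31): 0⊕1⊕1⊕1⊕1⊕1⊕1⊕0⊕0⊕0⊕1⊕1⊕0⊕0⊕0⊕0 = 0
s4 (pos 4,5,6,7,12,13,14,15,20,21,22,23,28,29,30,31): 1⊕0⊕1⊕1⊕1⊕1⊕1⊕0⊕0⊕0⊕1⊕1⊕0⊕0⊕0⊕0 = 0
s8 (pos 8,9,10,11,12,13,14,15,24,25,26,27,28,29,30,31): 0⊕1⊕1⊕1⊕1⊕1⊕1⊕0⊕1⊕1⊕0⊕0⊕0⊕0⊕0⊕0 = 0
s16 (pos 16,17,18,19,20,21,22,23,24,25,26,27,28,29,30,31): 0⊕1⊕0⊕0⊕0⊕0⊕1⊕1⊕1⊕1⊕0⊕0⊕0⊕0⊕0⊕0 = 1
Syndrome s16…s1 = 10000 → error at position 16.
Flip position 16: 0011011011111100100001111000000 → 0011011011111101100001111000000
Read data bits from positions 3,5,6,7,9,10,11,12,13,14,15,17,18,19,20,21,22,23,24,25,26,27,28,29,30,31: 10111111110100001111000000

10111111110100001111000000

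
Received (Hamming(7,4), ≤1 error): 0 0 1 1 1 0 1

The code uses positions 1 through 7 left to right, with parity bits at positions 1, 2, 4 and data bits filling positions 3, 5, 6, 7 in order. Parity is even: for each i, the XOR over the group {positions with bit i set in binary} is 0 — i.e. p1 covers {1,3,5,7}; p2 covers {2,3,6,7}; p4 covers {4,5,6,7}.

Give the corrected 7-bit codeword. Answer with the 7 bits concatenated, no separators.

s1 (pos 1,3,5,7): 0⊕1⊕1⊕1 = 1
s2 (pos 2,3,6,7): 0⊕1⊕0⊕1 = 0
s4 (pos 4,5,6,7): 1⊕1⊕0⊕1 = 1
Syndrome s4…s1 = 101 → error at position 5.
Flip position 5: 0011101 → 0011001

0011001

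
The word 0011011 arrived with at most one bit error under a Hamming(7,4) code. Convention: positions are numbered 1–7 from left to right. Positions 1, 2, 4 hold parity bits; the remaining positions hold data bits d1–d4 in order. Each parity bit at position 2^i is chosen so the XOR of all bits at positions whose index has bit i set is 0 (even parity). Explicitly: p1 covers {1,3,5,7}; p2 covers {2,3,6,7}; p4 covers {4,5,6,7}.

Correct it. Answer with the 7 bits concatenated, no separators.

s1 (pos 1,3,5,7): 0⊕1⊕0⊕1 = 0
s2 (pos 2,3,6,7): 0⊕1⊕1⊕1 = 1
s4 (pos 4,5,6,7): 1⊕0⊕1⊕1 = 1
Syndrome s4…s1 = 110 → error at position 6.
Flip position 6: 0011011 → 0011001

0011001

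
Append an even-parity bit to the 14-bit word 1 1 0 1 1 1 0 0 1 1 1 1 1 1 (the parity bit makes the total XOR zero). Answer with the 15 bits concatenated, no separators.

XOR of the 14 data bits: 1⊕1⊕0⊕1⊕1⊕1⊕0⊕0⊕1⊕1⊕1⊕1⊕1⊕1 = 1
Parity bit = 1 (so all 15 bits XOR to 0).

110111001111111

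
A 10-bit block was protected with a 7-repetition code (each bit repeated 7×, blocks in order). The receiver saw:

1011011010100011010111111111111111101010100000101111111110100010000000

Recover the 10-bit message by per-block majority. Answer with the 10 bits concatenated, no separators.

1011100100

Block 1 (1011011): 5 ones → 1
Block 2 (0101000): 2 ones → 0
Block 3 (1101011): 5 ones → 1
Block 4 (1111111): 7 ones → 1
Block 5 (1111111): 7 ones → 1
Block 6 (0101010): 3 ones → 0
Block 7 (0000101): 2 ones → 0
Block 8 (1111111): 7 ones → 1
Block 9 (1010001): 3 ones → 0
Block 10 (0000000): 0 ones → 0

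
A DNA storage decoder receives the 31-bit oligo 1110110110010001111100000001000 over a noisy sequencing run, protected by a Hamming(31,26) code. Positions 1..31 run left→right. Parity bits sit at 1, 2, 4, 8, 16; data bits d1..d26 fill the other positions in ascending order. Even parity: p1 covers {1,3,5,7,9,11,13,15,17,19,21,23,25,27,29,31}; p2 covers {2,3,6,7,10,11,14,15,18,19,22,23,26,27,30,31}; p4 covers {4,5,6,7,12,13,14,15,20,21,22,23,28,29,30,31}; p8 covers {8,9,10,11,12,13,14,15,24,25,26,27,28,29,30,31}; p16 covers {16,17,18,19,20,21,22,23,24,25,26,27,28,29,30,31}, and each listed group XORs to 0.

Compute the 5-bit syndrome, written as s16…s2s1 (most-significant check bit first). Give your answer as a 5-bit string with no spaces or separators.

00110

s1 (pos 1,3,5,7,9,11,13,15,17,19,21,23,25,27,29,31): 1⊕1⊕1⊕0⊕1⊕0⊕0⊕0⊕1⊕1⊕0⊕0⊕0⊕0⊕0⊕0 = 0
s2 (pos 2,3,6,7,10,11,14,15,18,19,22,23,26,27,30,31): 1⊕1⊕1⊕0⊕0⊕0⊕0⊕0⊕1⊕1⊕0⊕0⊕0⊕0⊕0⊕0 = 1
s4 (pos 4,5,6,7,12,13,14,15,20,21,22,23,28,29,30,31): 0⊕1⊕1⊕0⊕1⊕0⊕0⊕0⊕1⊕0⊕0⊕0⊕1⊕0⊕0⊕0 = 1
s8 (pos 8,9,10,11,12,13,14,15,24,25,26,27,28,29,30,31): 1⊕1⊕0⊕0⊕1⊕0⊕0⊕0⊕0⊕0⊕0⊕0⊕1⊕0⊕0⊕0 = 0
s16 (pos 16,17,18,19,20,21,22,23,24,25,26,27,28,29,30,31): 1⊕1⊕1⊕1⊕1⊕0⊕0⊕0⊕0⊕0⊕0⊕0⊕1⊕0⊕0⊕0 = 0
Syndrome s16…s1 = 00110 → error at position 6.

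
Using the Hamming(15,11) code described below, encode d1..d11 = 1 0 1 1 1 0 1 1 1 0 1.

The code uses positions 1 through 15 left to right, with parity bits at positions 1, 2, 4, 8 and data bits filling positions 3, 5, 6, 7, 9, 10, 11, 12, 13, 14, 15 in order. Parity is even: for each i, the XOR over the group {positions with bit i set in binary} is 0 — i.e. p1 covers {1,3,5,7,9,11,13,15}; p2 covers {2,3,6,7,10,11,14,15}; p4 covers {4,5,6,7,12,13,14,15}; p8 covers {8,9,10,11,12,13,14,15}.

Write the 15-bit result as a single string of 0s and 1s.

Place data at non-parity positions: p1 p2 1 p4 0 1 1 p8 1 0 1 1 1 0 1
p1 (pos 1,3,5,7,9,11,13,15): XOR of data positions = 1⊕0⊕1⊕1⊕1⊕1⊕1 = 0
p2 (pos 2,3,6,7,10,11,14,15): XOR of data positions = 1⊕1⊕1⊕0⊕1⊕0⊕1 = 1
p4 (pos 4,5,6,7,12,13,14,15): XOR of data positions = 0⊕1⊕1⊕1⊕1⊕0⊕1 = 1
p8 (pos 8,9,10,11,12,13,14,15): XOR of data positions = 1⊕0⊕1⊕1⊕1⊕0⊕1 = 1
Codeword: 011101111011101

011101111011101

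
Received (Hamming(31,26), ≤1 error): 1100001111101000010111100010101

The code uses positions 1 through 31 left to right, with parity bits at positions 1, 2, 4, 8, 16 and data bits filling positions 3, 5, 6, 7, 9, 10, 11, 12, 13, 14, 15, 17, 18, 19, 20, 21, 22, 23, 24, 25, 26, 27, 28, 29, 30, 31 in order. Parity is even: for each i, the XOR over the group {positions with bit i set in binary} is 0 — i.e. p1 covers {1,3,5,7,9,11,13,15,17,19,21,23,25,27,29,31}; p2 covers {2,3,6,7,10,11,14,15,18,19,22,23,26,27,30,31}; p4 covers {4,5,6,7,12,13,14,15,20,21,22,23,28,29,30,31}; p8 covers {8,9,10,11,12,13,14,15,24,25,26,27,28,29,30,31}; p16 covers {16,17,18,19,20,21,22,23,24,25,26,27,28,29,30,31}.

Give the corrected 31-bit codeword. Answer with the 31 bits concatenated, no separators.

1000001111101000010111100010101

s1 (pos 1,3,5,7,9,11,13,15,17,19,21,23,25,27,29,31): 1⊕0⊕0⊕1⊕1⊕1⊕1⊕0⊕0⊕0⊕1⊕1⊕0⊕1⊕1⊕1 = 0
s2 (pos 2,3,6,7,10,11,14,15,18,19,22,23,26,27,30,31): 1⊕0⊕0⊕1⊕1⊕1⊕0⊕0⊕1⊕0⊕1⊕1⊕0⊕1⊕0⊕1 = 1
s4 (pos 4,5,6,7,12,13,14,15,20,21,22,23,28,29,30,31): 0⊕0⊕0⊕1⊕0⊕1⊕0⊕0⊕1⊕1⊕1⊕1⊕0⊕1⊕0⊕1 = 0
s8 (pos 8,9,10,11,12,13,14,15,24,25,26,27,28,29,30,31): 1⊕1⊕1⊕1⊕0⊕1⊕0⊕0⊕0⊕0⊕0⊕1⊕0⊕1⊕0⊕1 = 0
s16 (pos 16,17,18,19,20,21,22,23,24,25,26,27,28,29,30,31): 0⊕0⊕1⊕0⊕1⊕1⊕1⊕1⊕0⊕0⊕0⊕1⊕0⊕1⊕0⊕1 = 0
Syndrome s16…s1 = 00010 → error at position 2.
Flip position 2: 1100001111101000010111100010101 → 1000001111101000010111100010101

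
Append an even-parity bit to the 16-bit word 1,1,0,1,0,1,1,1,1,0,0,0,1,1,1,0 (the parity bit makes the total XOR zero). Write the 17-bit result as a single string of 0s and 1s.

11010111100011100

XOR of the 16 data bits: 1⊕1⊕0⊕1⊕0⊕1⊕1⊕1⊕1⊕0⊕0⊕0⊕1⊕1⊕1⊕0 = 0
Parity bit = 0 (so all 17 bits XOR to 0).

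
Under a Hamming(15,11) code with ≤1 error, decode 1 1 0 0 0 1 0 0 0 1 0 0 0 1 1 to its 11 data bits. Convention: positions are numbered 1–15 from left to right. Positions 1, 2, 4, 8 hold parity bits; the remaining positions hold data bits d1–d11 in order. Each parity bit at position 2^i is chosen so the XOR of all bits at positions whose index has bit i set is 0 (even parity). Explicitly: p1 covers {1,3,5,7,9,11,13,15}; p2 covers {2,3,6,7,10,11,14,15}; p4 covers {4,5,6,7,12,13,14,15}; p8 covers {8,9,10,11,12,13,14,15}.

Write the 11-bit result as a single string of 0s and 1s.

00100100001

s1 (pos 1,3,5,7,9,11,13,15): 1⊕0⊕0⊕0⊕0⊕0⊕0⊕1 = 0
s2 (pos 2,3,6,7,10,11,14,15): 1⊕0⊕1⊕0⊕1⊕0⊕1⊕1 = 1
s4 (pos 4,5,6,7,12,13,14,15): 0⊕0⊕1⊕0⊕0⊕0⊕1⊕1 = 1
s8 (pos 8,9,10,11,12,13,14,15): 0⊕0⊕1⊕0⊕0⊕0⊕1⊕1 = 1
Syndrome s8…s1 = 1110 → error at position 14.
Flip position 14: 110001000100011 → 110001000100001
Read data bits from positions 3,5,6,7,9,10,11,12,13,14,15: 00100100001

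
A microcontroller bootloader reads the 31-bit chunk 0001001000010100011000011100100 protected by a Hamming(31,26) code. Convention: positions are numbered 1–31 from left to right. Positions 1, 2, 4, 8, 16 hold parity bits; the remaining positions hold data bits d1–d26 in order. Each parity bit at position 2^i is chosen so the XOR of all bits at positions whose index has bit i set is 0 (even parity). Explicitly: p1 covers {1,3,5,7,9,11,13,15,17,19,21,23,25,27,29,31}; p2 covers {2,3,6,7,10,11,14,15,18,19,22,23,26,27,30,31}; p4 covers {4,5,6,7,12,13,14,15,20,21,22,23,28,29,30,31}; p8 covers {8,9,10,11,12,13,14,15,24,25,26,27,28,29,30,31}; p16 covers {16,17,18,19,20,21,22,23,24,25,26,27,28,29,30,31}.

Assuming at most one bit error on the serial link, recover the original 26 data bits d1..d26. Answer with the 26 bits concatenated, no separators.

00110001010011000011100100

s1 (pos 1,3,5,7,9,11,13,15,17,19,21,23,25,27,29,31): 0⊕0⊕0⊕1⊕0⊕0⊕0⊕0⊕0⊕1⊕0⊕0⊕1⊕0⊕1⊕0 = 0
s2 (pos 2,3,6,7,10,11,14,15,18,19,22,23,26,27,30,31): 0⊕0⊕0⊕1⊕0⊕0⊕1⊕0⊕1⊕1⊕0⊕0⊕1⊕0⊕0⊕0 = 1
s4 (pos 4,5,6,7,12,13,14,15,20,21,22,23,28,29,30,31): 1⊕0⊕0⊕1⊕1⊕0⊕1⊕0⊕0⊕0⊕0⊕0⊕0⊕1⊕0⊕0 = 1
s8 (pos 8,9,10,11,12,13,14,15,24,25,26,27,28,29,30,31): 0⊕0⊕0⊕0⊕1⊕0⊕1⊕0⊕1⊕1⊕1⊕0⊕0⊕1⊕0⊕0 = 0
s16 (pos 16,17,18,19,20,21,22,23,24,25,26,27,28,29,30,31): 0⊕0⊕1⊕1⊕0⊕0⊕0⊕0⊕1⊕1⊕1⊕0⊕0⊕1⊕0⊕0 = 0
Syndrome s16…s1 = 00110 → error at position 6.
Flip position 6: 0001001000010100011000011100100 → 0001011000010100011000011100100
Read data bits from positions 3,5,6,7,9,10,11,12,13,14,15,17,18,19,20,21,22,23,24,25,26,27,28,29,30,31: 00110001010011000011100100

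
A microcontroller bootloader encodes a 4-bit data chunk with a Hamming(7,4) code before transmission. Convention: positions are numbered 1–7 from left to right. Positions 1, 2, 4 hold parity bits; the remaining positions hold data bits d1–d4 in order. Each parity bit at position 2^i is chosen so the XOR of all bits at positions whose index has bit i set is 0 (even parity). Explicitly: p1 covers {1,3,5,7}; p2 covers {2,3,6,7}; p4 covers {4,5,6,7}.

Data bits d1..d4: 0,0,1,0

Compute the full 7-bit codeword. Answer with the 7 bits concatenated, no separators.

0101010

Place data at non-parity positions: p1 p2 0 p4 0 1 0
p1 (pos 1,3,5,7): XOR of data positions = 0⊕0⊕0 = 0
p2 (pos 2,3,6,7): XOR of data positions = 0⊕1⊕0 = 1
p4 (pos 4,5,6,7): XOR of data positions = 0⊕1⊕0 = 1
Codeword: 0101010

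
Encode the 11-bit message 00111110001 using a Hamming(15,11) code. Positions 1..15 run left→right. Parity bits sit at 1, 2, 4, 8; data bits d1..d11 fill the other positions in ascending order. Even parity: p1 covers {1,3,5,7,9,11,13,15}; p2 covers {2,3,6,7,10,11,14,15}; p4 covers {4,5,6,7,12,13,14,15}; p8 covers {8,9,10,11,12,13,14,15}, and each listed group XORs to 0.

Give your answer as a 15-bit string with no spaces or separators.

Place data at non-parity positions: p1 p2 0 p4 0 1 1 p8 1 1 1 0 0 0 1
p1 (pos 1,3,5,7,9,11,13,15): XOR of data positions = 0⊕0⊕1⊕1⊕1⊕0⊕1 = 0
p2 (pos 2,3,6,7,10,11,14,15): XOR of data positions = 0⊕1⊕1⊕1⊕1⊕0⊕1 = 1
p4 (pos 4,5,6,7,12,13,14,15): XOR of data positions = 0⊕1⊕1⊕0⊕0⊕0⊕1 = 1
p8 (pos 8,9,10,11,12,13,14,15): XOR of data positions = 1⊕1⊕1⊕0⊕0⊕0⊕1 = 0
Codeword: 010101101110001

010101101110001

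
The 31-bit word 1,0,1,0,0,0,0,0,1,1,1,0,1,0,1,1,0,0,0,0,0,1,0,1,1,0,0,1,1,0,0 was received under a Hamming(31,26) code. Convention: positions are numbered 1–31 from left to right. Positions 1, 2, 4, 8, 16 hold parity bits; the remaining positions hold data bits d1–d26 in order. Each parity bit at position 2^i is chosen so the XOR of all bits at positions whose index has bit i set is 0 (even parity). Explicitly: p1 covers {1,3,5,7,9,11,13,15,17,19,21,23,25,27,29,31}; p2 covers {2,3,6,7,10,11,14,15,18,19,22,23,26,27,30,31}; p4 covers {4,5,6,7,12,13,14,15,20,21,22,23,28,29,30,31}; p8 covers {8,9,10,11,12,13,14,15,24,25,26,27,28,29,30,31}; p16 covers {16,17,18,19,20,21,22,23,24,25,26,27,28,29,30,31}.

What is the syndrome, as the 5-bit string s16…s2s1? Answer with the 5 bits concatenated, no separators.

s1 (pos 1,3,5,7,9,11,13,15,17,19,21,23,25,27,29,31): 1⊕1⊕0⊕0⊕1⊕1⊕1⊕1⊕0⊕0⊕0⊕0⊕1⊕0⊕1⊕0 = 0
s2 (pos 2,3,6,7,10,11,14,15,18,19,22,23,26,27,30,31): 0⊕1⊕0⊕0⊕1⊕1⊕0⊕1⊕0⊕0⊕1⊕0⊕0⊕0⊕0⊕0 = 1
s4 (pos 4,5,6,7,12,13,14,15,20,21,22,23,28,29,30,31): 0⊕0⊕0⊕0⊕0⊕1⊕0⊕1⊕0⊕0⊕1⊕0⊕1⊕1⊕0⊕0 = 1
s8 (pos 8,9,10,11,12,13,14,15,24,25,26,27,28,29,30,31): 0⊕1⊕1⊕1⊕0⊕1⊕0⊕1⊕1⊕1⊕0⊕0⊕1⊕1⊕0⊕0 = 1
s16 (pos 16,17,18,19,20,21,22,23,24,25,26,27,28,29,30,31): 1⊕0⊕0⊕0⊕0⊕0⊕1⊕0⊕1⊕1⊕0⊕0⊕1⊕1⊕0⊕0 = 0
Syndrome s16…s1 = 01110 → error at position 14.

01110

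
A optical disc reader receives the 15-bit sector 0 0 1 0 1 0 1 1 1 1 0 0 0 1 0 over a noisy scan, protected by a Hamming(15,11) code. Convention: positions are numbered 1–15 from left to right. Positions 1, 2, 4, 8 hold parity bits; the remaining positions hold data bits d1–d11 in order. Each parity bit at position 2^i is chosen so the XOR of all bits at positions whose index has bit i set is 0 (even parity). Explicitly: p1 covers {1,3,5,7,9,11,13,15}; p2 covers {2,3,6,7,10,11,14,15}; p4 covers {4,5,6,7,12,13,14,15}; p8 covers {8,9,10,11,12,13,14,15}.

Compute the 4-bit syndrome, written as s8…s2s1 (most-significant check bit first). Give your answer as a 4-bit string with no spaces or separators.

s1 (pos 1,3,5,7,9,11,13,15): 0⊕1⊕1⊕1⊕1⊕0⊕0⊕0 = 0
s2 (pos 2,3,6,7,10,11,14,15): 0⊕1⊕0⊕1⊕1⊕0⊕1⊕0 = 0
s4 (pos 4,5,6,7,12,13,14,15): 0⊕1⊕0⊕1⊕0⊕0⊕1⊕0 = 1
s8 (pos 8,9,10,11,12,13,14,15): 1⊕1⊕1⊕0⊕0⊕0⊕1⊕0 = 0
Syndrome s8…s1 = 0100 → error at position 4.

0100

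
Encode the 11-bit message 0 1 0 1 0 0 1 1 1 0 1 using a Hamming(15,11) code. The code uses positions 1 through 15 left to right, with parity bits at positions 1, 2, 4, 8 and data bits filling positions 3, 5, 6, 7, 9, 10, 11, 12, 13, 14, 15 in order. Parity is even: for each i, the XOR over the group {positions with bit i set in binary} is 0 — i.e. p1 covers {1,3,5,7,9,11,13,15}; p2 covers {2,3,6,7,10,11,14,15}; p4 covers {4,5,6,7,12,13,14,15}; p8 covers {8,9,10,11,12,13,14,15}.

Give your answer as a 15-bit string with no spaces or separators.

110110100011101

Place data at non-parity positions: p1 p2 0 p4 1 0 1 p8 0 0 1 1 1 0 1
p1 (pos 1,3,5,7,9,11,13,15): XOR of data positions = 0⊕1⊕1⊕0⊕1⊕1⊕1 = 1
p2 (pos 2,3,6,7,10,11,14,15): XOR of data positions = 0⊕0⊕1⊕0⊕1⊕0⊕1 = 1
p4 (pos 4,5,6,7,12,13,14,15): XOR of data positions = 1⊕0⊕1⊕1⊕1⊕0⊕1 = 1
p8 (pos 8,9,10,11,12,13,14,15): XOR of data positions = 0⊕0⊕1⊕1⊕1⊕0⊕1 = 0
Codeword: 110110100011101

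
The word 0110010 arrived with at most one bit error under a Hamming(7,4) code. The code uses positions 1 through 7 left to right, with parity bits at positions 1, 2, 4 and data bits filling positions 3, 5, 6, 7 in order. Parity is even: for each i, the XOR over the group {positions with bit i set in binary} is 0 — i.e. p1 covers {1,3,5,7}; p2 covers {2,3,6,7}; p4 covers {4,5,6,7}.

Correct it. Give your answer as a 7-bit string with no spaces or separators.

s1 (pos 1,3,5,7): 0⊕1⊕0⊕0 = 1
s2 (pos 2,3,6,7): 1⊕1⊕1⊕0 = 1
s4 (pos 4,5,6,7): 0⊕0⊕1⊕0 = 1
Syndrome s4…s1 = 111 → error at position 7.
Flip position 7: 0110010 → 0110011

0110011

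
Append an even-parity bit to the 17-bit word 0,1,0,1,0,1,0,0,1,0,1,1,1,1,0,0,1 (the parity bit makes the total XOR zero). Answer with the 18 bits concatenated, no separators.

XOR of the 17 data bits: 0⊕1⊕0⊕1⊕0⊕1⊕0⊕0⊕1⊕0⊕1⊕1⊕1⊕1⊕0⊕0⊕1 = 1
Parity bit = 1 (so all 18 bits XOR to 0).

010101001011110011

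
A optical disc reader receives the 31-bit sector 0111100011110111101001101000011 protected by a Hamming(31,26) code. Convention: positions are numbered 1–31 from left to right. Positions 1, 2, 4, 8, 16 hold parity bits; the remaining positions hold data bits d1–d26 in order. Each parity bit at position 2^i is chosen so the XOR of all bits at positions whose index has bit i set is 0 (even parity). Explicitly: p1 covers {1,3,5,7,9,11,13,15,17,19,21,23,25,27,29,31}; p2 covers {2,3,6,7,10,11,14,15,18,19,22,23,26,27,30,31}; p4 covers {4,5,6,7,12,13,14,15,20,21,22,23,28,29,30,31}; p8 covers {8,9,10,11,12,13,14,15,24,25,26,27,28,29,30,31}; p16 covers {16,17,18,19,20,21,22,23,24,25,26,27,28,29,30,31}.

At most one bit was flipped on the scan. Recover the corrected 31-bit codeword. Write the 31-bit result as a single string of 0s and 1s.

s1 (pos 1,3,5,7,9,11,13,15,17,19,21,23,25,27,29,31): 0⊕1⊕1⊕0⊕1⊕1⊕0⊕1⊕1⊕1⊕0⊕1⊕1⊕0⊕0⊕1 = 0
s2 (pos 2,3,6,7,10,11,14,15,18,19,22,23,26,27,30,31): 1⊕1⊕0⊕0⊕1⊕1⊕1⊕1⊕0⊕1⊕1⊕1⊕0⊕0⊕1⊕1 = 1
s4 (pos 4,5,6,7,12,13,14,15,20,21,22,23,28,29,30,31): 1⊕1⊕0⊕0⊕1⊕0⊕1⊕1⊕0⊕0⊕1⊕1⊕0⊕0⊕1⊕1 = 1
s8 (pos 8,9,10,11,12,13,14,15,24,25,26,27,28,29,30,31): 0⊕1⊕1⊕1⊕1⊕0⊕1⊕1⊕0⊕1⊕0⊕0⊕0⊕0⊕1⊕1 = 1
s16 (pos 16,17,18,19,20,21,22,23,24,25,26,27,28,29,30,31): 1⊕1⊕0⊕1⊕0⊕0⊕1⊕1⊕0⊕1⊕0⊕0⊕0⊕0⊕1⊕1 = 0
Syndrome s16…s1 = 01110 → error at position 14.
Flip position 14: 0111100011110111101001101000011 → 0111100011110011101001101000011

0111100011110011101001101000011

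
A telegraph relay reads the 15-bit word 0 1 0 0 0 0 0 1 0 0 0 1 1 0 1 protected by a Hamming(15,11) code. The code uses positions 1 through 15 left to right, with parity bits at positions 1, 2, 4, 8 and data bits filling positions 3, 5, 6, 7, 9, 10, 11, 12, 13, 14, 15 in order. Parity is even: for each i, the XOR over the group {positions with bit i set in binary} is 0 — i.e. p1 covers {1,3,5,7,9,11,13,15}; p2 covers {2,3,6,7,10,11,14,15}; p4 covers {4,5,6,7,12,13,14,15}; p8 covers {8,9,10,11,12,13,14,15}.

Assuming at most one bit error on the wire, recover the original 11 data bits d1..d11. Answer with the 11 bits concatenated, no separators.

00000001101

s1 (pos 1,3,5,7,9,11,13,15): 0⊕0⊕0⊕0⊕0⊕0⊕1⊕1 = 0
s2 (pos 2,3,6,7,10,11,14,15): 1⊕0⊕0⊕0⊕0⊕0⊕0⊕1 = 0
s4 (pos 4,5,6,7,12,13,14,15): 0⊕0⊕0⊕0⊕1⊕1⊕0⊕1 = 1
s8 (pos 8,9,10,11,12,13,14,15): 1⊕0⊕0⊕0⊕1⊕1⊕0⊕1 = 0
Syndrome s8…s1 = 0100 → error at position 4.
Flip position 4: 010000010001101 → 010100010001101
Read data bits from positions 3,5,6,7,9,10,11,12,13,14,15: 00000001101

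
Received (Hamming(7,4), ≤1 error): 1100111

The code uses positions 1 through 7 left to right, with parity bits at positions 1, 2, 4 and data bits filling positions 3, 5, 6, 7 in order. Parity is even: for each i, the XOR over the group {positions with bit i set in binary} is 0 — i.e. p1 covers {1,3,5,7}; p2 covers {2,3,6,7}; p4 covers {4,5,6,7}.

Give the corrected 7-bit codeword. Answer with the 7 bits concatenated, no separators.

s1 (pos 1,3,5,7): 1⊕0⊕1⊕1 = 1
s2 (pos 2,3,6,7): 1⊕0⊕1⊕1 = 1
s4 (pos 4,5,6,7): 0⊕1⊕1⊕1 = 1
Syndrome s4…s1 = 111 → error at position 7.
Flip position 7: 1100111 → 1100110

1100110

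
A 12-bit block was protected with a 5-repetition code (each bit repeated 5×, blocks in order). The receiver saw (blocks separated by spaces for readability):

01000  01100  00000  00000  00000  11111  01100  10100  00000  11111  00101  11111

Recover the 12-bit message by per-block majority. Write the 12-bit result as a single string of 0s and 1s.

000001000101

Block 1 (01000): 1 one → 0
Block 2 (01100): 2 ones → 0
Block 3 (00000): 0 ones → 0
Block 4 (00000): 0 ones → 0
Block 5 (00000): 0 ones → 0
Block 6 (11111): 5 ones → 1
Block 7 (01100): 2 ones → 0
Block 8 (10100): 2 ones → 0
Block 9 (00000): 0 ones → 0
Block 10 (11111): 5 ones → 1
Block 11 (00101): 2 ones → 0
Block 12 (11111): 5 ones → 1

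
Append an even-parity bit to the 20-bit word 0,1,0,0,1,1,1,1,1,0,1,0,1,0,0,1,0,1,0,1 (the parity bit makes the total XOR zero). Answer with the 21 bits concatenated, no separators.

010011111010100101011

XOR of the 20 data bits: 0⊕1⊕0⊕0⊕1⊕1⊕1⊕1⊕1⊕0⊕1⊕0⊕1⊕0⊕0⊕1⊕0⊕1⊕0⊕1 = 1
Parity bit = 1 (so all 21 bits XOR to 0).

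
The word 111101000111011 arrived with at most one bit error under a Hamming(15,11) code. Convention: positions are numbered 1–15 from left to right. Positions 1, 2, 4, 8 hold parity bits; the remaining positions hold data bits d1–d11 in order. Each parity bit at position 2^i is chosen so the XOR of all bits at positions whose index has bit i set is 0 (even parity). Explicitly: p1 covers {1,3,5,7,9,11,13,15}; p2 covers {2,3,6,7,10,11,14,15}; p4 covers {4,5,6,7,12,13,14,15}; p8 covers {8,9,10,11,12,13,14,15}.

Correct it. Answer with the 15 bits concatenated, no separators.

s1 (pos 1,3,5,7,9,11,13,15): 1⊕1⊕0⊕0⊕0⊕1⊕0⊕1 = 0
s2 (pos 2,3,6,7,10,11,14,15): 1⊕1⊕1⊕0⊕1⊕1⊕1⊕1 = 1
s4 (pos 4,5,6,7,12,13,14,15): 1⊕0⊕1⊕0⊕1⊕0⊕1⊕1 = 1
s8 (pos 8,9,10,11,12,13,14,15): 0⊕0⊕1⊕1⊕1⊕0⊕1⊕1 = 1
Syndrome s8…s1 = 1110 → error at position 14.
Flip position 14: 111101000111011 → 111101000111001

111101000111001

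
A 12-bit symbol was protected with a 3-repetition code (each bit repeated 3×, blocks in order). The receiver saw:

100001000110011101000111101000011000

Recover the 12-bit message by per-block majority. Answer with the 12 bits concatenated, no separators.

Block 1 (100): 1 one → 0
Block 2 (001): 1 one → 0
Block 3 (000): 0 ones → 0
Block 4 (110): 2 ones → 1
Block 5 (011): 2 ones → 1
Block 6 (101): 2 ones → 1
Block 7 (000): 0 ones → 0
Block 8 (111): 3 ones → 1
Block 9 (101): 2 ones → 1
Block 10 (000): 0 ones → 0
Block 11 (011): 2 ones → 1
Block 12 (000): 0 ones → 0

000111011010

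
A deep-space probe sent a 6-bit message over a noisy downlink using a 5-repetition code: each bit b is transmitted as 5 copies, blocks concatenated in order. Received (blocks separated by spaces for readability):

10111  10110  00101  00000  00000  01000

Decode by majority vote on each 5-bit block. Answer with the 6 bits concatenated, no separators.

Block 1 (10111): 4 ones → 1
Block 2 (10110): 3 ones → 1
Block 3 (00101): 2 ones → 0
Block 4 (00000): 0 ones → 0
Block 5 (00000): 0 ones → 0
Block 6 (01000): 1 one → 0

110000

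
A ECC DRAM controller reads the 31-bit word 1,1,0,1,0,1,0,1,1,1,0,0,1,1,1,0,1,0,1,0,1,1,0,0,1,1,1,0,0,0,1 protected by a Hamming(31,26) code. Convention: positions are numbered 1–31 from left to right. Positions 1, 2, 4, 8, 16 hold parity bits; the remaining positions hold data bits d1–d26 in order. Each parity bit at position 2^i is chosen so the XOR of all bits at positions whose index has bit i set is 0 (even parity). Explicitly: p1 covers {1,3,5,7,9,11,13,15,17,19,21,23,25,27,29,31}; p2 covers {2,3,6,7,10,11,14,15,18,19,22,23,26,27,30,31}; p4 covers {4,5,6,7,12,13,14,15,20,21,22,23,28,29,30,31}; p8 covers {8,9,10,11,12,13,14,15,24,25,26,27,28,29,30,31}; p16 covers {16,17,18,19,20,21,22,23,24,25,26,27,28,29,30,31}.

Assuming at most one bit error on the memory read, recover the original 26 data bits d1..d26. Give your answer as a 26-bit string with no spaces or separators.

s1 (pos 1,3,5,7,9,11,13,15,17,19,21,23,25,27,29,31): 1⊕0⊕0⊕0⊕1⊕0⊕1⊕1⊕1⊕1⊕1⊕0⊕1⊕1⊕0⊕1 = 0
s2 (pos 2,3,6,7,10,11,14,15,18,19,22,23,26,27,30,31): 1⊕0⊕1⊕0⊕1⊕0⊕1⊕1⊕0⊕1⊕1⊕0⊕1⊕1⊕0⊕1 = 0
s4 (pos 4,5,6,7,12,13,14,15,20,21,22,23,28,29,30,31): 1⊕0⊕1⊕0⊕0⊕1⊕1⊕1⊕0⊕1⊕1⊕0⊕0⊕0⊕0⊕1 = 0
s8 (pos 8,9,10,11,12,13,14,15,24,25,26,27,28,29,30,31): 1⊕1⊕1⊕0⊕0⊕1⊕1⊕1⊕0⊕1⊕1⊕1⊕0⊕0⊕0⊕1 = 0
s16 (pos 16,17,18,19,20,21,22,23,24,25,26,27,28,29,30,31): 0⊕1⊕0⊕1⊕0⊕1⊕1⊕0⊕0⊕1⊕1⊕1⊕0⊕0⊕0⊕1 = 0
Syndrome s16…s1 = 00000 → no error.
Read data bits from positions 3,5,6,7,9,10,11,12,13,14,15,17,18,19,20,21,22,23,24,25,26,27,28,29,30,31: 00101100111101011001110001

00101100111101011001110001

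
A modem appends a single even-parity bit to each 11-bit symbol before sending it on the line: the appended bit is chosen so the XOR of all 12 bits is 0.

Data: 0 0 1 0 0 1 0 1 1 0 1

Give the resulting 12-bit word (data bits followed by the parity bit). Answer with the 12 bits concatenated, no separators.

001001011011

XOR of the 11 data bits: 0⊕0⊕1⊕0⊕0⊕1⊕0⊕1⊕1⊕0⊕1 = 1
Parity bit = 1 (so all 12 bits XOR to 0).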